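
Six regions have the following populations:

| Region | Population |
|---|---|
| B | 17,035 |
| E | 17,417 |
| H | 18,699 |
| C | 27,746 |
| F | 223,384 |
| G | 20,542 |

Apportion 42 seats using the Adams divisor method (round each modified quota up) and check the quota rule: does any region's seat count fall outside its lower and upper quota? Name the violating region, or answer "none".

F

Standard quotas: B 2.203, E 2.252, H 2.418, C 3.588, F 28.884, G 2.656.
Adams allocation: B 2, E 3, H 3, C 4, F 27, G 3.
F has quota 28.884 (lower 28, upper 29) but receives 27 — outside the quota interval.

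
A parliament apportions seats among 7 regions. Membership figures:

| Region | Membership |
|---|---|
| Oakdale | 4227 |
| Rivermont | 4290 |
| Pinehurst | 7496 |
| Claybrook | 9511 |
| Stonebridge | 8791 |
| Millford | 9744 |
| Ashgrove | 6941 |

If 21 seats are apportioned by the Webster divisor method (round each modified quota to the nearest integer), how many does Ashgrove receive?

3

Standard divisor 51000/21 ≈ 2428.571; standard quotas: Oakdale 1.741, Rivermont 1.766, Pinehurst 3.087, Claybrook 3.916, Stonebridge 3.620, Millford 4.012, Ashgrove 2.858.
Rounding to the nearest integer gives 2, 2, 3, 4, 4, 4, 3 = 22 seats, so the divisor must be adjusted.
With modified divisor 2600: modified quotas Oakdale 1.626, Rivermont 1.650, Pinehurst 2.883, Claybrook 3.658, Stonebridge 3.381, Millford 3.748, Ashgrove 2.670.
Rounding to the nearest integer: Oakdale 2, Rivermont 2, Pinehurst 3, Claybrook 4, Stonebridge 3, Millford 4, Ashgrove 3 (total 21).
Ashgrove receives 3.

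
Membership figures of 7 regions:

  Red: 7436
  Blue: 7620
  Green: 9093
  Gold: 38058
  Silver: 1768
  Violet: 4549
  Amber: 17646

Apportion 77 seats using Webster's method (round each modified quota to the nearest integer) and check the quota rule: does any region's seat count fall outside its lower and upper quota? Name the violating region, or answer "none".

Standard quotas: Red 6.645, Blue 6.809, Green 8.125, Gold 34.008, Silver 1.580, Violet 4.065, Amber 15.768.
Webster allocation: Red 7, Blue 7, Green 8, Gold 33, Silver 2, Violet 4, Amber 16.
Gold has quota 34.008 (lower 34, upper 35) but receives 33 — outside the quota interval.

Gold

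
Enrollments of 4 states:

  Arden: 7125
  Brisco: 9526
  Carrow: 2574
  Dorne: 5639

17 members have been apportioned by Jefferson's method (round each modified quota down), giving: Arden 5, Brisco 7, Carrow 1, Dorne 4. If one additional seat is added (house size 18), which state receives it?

Carrow

Priority for the next seat is population ÷ (current seats + 1).
Priorities: Arden 1187.500, Brisco 1190.750, Carrow 1287.000, Dorne 1127.800.
Highest priority: Carrow.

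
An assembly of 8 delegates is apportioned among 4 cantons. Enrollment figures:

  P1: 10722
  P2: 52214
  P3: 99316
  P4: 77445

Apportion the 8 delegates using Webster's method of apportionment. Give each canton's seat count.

P1=0, P2=2, P3=3, P4=3

Standard divisor 239697/8 ≈ 29962.125; standard quotas: P1 0.358, P2 1.743, P3 3.315, P4 2.585.
Rounding to the nearest integer gives P1 0, P2 2, P3 3, P4 3 — total 8, matching the house size, so no adjustment is needed.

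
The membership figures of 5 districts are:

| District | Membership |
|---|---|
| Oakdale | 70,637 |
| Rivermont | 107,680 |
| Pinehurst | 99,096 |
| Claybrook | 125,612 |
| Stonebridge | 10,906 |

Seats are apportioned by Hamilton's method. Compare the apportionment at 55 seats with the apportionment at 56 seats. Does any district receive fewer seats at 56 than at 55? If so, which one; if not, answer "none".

Stonebridge

At 55 seats: Oakdale 9, Rivermont 14, Pinehurst 13, Claybrook 17, Stonebridge 2.
At 56 seats: Oakdale 10, Rivermont 15, Pinehurst 13, Claybrook 17, Stonebridge 1.
Stonebridge drops from 2 to 1.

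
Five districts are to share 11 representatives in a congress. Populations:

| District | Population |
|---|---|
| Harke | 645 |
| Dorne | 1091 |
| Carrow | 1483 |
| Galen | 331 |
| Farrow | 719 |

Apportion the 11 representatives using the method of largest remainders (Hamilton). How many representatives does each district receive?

Harke: 1, Dorne: 3, Carrow: 4, Galen: 1, Farrow: 2

The standard divisor is 4269/11 ≈ 388.091.
Standard quotas: Harke 1.662, Dorne 2.811, Carrow 3.821, Galen 0.853, Farrow 1.853.
Lower quotas: Harke 1, Dorne 2, Carrow 3, Galen 0, Farrow 1 (sum 7, leaving 4 seats).
Remainders in descending order: Galen 0.853, Farrow 0.853, Carrow 0.821, Dorne 0.811, Harke 0.662.
The surplus seats go to Galen, Farrow, Carrow, Dorne.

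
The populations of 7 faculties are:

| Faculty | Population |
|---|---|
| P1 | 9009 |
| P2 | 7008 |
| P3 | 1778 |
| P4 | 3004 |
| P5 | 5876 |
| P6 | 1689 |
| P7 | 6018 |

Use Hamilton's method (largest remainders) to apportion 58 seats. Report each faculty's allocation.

Standard divisor: 34382 ÷ 58 ≈ 592.793.
Standard quotas: P1 15.1975, P2 11.8220, P3 2.9994, P4 5.0675, P5 9.9124, P6 2.8492, P7 10.1519.
Lower quotas: P1 15, P2 11, P3 2, P4 5, P5 9, P6 2, P7 10 (sum 54, leaving 4 seats).
Remainders in descending order: P3 0.9994, P5 0.9124, P6 0.8492, P2 0.8220, P1 0.1975, P7 0.1519, P4 0.0675.
The surplus seats go to P3, P5, P6, P2.

P1 15, P2 12, P3 3, P4 5, P5 10, P6 3, P7 10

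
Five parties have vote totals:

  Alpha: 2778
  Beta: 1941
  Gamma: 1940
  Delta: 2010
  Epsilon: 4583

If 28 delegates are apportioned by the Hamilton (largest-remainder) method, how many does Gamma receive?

4

Total 13252; standard divisor 13252/28 ≈ 473.286.
Standard quotas: Alpha 5.870, Beta 4.101, Gamma 4.099, Delta 4.247, Epsilon 9.683.
Lower quotas: Alpha 5, Beta 4, Gamma 4, Delta 4, Epsilon 9 (sum 26, leaving 2 seats).
Remainders in descending order: Alpha 0.870, Epsilon 0.683, Delta 0.247, Beta 0.101, Gamma 0.099.
Largest remainders: Alpha, Epsilon receive the extra seats.
Gamma receives 4.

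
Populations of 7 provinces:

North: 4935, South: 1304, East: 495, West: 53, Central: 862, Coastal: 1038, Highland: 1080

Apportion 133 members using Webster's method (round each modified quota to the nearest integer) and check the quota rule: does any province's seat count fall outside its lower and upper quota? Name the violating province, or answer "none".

Standard quotas: North 67.201, South 17.757, East 6.741, West 0.722, Central 11.738, Coastal 14.135, Highland 14.707.
Webster allocation: North 66, South 18, East 7, West 1, Central 12, Coastal 14, Highland 15.
North has quota 67.201 (lower 67, upper 68) but receives 66 — outside the quota interval.

North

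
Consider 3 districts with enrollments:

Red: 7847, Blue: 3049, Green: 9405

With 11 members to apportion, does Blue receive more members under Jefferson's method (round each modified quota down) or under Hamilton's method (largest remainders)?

Hamilton

Jefferson: Red 5, Blue 1, Green 5.
Hamilton: Red 4, Blue 2, Green 5.
Blue gets 1 under Jefferson and 2 under Hamilton.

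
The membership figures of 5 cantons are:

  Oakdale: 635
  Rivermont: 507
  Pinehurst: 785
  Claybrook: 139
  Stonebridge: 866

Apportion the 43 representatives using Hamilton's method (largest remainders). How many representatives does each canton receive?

Oakdale 9, Rivermont 7, Pinehurst 12, Claybrook 2, Stonebridge 13

Total 2932; standard divisor 2932/43 ≈ 68.186.
Standard quotas: Oakdale 9.313, Rivermont 7.436, Pinehurst 11.513, Claybrook 2.039, Stonebridge 12.701.
Lower quotas: Oakdale 9, Rivermont 7, Pinehurst 11, Claybrook 2, Stonebridge 12 (sum 41, leaving 2 seats).
Remainders in descending order: Stonebridge 0.701, Pinehurst 0.513, Rivermont 0.436, Oakdale 0.313, Claybrook 0.039.
The surplus seats go to Stonebridge, Pinehurst.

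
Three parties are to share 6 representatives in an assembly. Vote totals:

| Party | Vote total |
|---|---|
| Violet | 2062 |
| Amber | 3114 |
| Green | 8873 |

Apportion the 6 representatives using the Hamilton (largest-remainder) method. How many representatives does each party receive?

Total 14049; standard divisor 14049/6 ≈ 2341.5.
Standard quotas: Violet 0.8806, Amber 1.3299, Green 3.7895.
Lower quotas: Violet 0, Amber 1, Green 3 (sum 4, leaving 2 seats).
Remainders in descending order: Violet 0.8806, Green 0.7895, Amber 0.3299.
Largest remainders: Violet, Green receive the extra seats.

Violet: 1; Amber: 1; Green: 4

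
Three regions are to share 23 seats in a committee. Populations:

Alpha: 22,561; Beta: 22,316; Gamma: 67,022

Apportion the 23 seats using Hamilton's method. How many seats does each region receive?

Alpha 5, Beta 4, Gamma 14

Standard divisor: 111899 ÷ 23 ≈ 4865.174.
Standard quotas: Alpha 4.6372, Beta 4.5869, Gamma 13.7759.
Lower quotas: Alpha 4, Beta 4, Gamma 13 (sum 21, leaving 2 seats).
Remainders in descending order: Gamma 0.7759, Alpha 0.6372, Beta 0.5869.
The surplus seats go to Gamma, Alpha.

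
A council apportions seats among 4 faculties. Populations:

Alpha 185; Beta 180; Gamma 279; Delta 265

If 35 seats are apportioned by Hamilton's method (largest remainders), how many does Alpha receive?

Total 909; standard divisor 909/35 ≈ 25.971.
Standard quotas: Alpha 7.123, Beta 6.931, Gamma 10.743, Delta 10.204.
Lower quotas: Alpha 7, Beta 6, Gamma 10, Delta 10 (sum 33, leaving 2 seats).
Remainders in descending order: Beta 0.931, Gamma 0.743, Delta 0.204, Alpha 0.123.
Largest remainders: Beta, Gamma receive the extra seats.
Alpha receives 7.

7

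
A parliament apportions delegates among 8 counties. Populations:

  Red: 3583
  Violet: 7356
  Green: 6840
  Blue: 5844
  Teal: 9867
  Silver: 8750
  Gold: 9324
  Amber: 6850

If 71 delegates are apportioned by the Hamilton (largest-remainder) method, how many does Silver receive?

Standard divisor: 58414 ÷ 71 ≈ 822.732.
Standard quotas: Red 4.3550, Violet 8.9409, Green 8.3138, Blue 7.1032, Teal 11.9930, Silver 10.6353, Gold 11.3330, Amber 8.3259.
Lower quotas: Red 4, Violet 8, Green 8, Blue 7, Teal 11, Silver 10, Gold 11, Amber 8 (sum 67, leaving 4 seats).
Remainders in descending order: Teal 0.9930, Violet 0.9409, Silver 0.6353, Red 0.3550, Gold 0.3330, Amber 0.3259, Green 0.3138, Blue 0.1032.
The surplus seats go to Teal, Violet, Silver, Red.
Silver receives 11.

11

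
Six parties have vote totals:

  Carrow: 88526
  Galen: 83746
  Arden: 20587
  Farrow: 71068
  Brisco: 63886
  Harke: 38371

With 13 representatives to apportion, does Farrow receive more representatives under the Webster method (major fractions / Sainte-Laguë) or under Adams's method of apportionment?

Webster

Webster: Carrow 3, Galen 3, Arden 1, Farrow 3, Brisco 2, Harke 1.
Adams: Carrow 3, Galen 3, Arden 1, Farrow 2, Brisco 2, Harke 2.
Farrow gets 3 under Webster and 2 under Adams.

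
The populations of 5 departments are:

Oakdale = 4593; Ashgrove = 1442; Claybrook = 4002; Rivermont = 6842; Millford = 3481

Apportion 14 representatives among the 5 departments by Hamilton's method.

Oakdale: 3, Ashgrove: 1, Claybrook: 3, Rivermont: 5, Millford: 2

Standard divisor: 20360 ÷ 14 ≈ 1454.286.
Standard quotas: Oakdale 3.1583, Ashgrove 0.9916, Claybrook 2.7519, Rivermont 4.7047, Millford 2.3936.
Lower quotas: Oakdale 3, Ashgrove 0, Claybrook 2, Rivermont 4, Millford 2 (sum 11, leaving 3 seats).
Remainders in descending order: Ashgrove 0.9916, Claybrook 0.7519, Rivermont 0.7047, Millford 0.3936, Oakdale 0.1583.
Largest remainders: Ashgrove, Claybrook, Rivermont receive the extra seats.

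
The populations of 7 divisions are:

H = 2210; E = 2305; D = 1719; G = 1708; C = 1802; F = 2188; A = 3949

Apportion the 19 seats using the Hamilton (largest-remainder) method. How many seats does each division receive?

Standard divisor: 15881 ÷ 19 ≈ 835.842.
Standard quotas: H 2.644, E 2.758, D 2.057, G 2.043, C 2.156, F 2.618, A 4.725.
Lower quotas: H 2, E 2, D 2, G 2, C 2, F 2, A 4 (sum 16, leaving 3 seats).
Remainders in descending order: E 0.758, A 0.725, H 0.644, F 0.618, C 0.156, D 0.057, G 0.043.
The surplus seats go to E, A, H.

H 3, E 3, D 2, G 2, C 2, F 2, A 5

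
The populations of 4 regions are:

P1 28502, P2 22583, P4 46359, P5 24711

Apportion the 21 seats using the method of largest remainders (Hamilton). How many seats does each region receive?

The standard divisor is 122155/21 ≈ 5816.905.
Standard quotas: P1 4.8999, P2 3.8823, P4 7.9697, P5 4.2481.
Lower quotas: P1 4, P2 3, P4 7, P5 4 (sum 18, leaving 3 seats).
Remainders in descending order: P4 0.9697, P1 0.8999, P2 0.8823, P5 0.2481.
The surplus seats go to P4, P1, P2.

P1: 5, P2: 4, P4: 8, P5: 4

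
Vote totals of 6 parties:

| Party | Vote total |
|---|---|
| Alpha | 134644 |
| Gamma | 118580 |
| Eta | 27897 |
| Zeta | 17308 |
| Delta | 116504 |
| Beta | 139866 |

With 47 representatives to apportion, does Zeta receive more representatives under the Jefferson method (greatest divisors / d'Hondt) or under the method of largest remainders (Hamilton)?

Jefferson: Alpha 12, Gamma 10, Eta 2, Zeta 1, Delta 10, Beta 12.
Hamilton: Alpha 11, Gamma 10, Eta 2, Zeta 2, Delta 10, Beta 12.
Zeta gets 1 under Jefferson and 2 under Hamilton.

Hamilton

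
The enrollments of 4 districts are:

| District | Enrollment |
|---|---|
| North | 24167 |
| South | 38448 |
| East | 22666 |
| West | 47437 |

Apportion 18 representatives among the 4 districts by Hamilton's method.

The standard divisor is 132718/18 ≈ 7373.222.
Standard quotas: North 3.2777, South 5.2145, East 3.0741, West 6.4337.
Lower quotas: North 3, South 5, East 3, West 6 (sum 17, leaving 1 seat).
Remainders in descending order: West 0.4337, North 0.2777, South 0.2145, East 0.0741.
The surplus seat goes to West.

North 3, South 5, East 3, West 7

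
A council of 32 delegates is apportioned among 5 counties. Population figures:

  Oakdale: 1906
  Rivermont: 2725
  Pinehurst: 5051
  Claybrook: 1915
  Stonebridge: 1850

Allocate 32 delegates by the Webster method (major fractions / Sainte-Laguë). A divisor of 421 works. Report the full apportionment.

Oakdale: 5, Rivermont: 6, Pinehurst: 12, Claybrook: 5, Stonebridge: 4

With modified divisor 421: modified quotas Oakdale 4.527, Rivermont 6.473, Pinehurst 11.998, Claybrook 4.549, Stonebridge 4.394.
Rounding to the nearest integer: Oakdale 5, Rivermont 6, Pinehurst 12, Claybrook 5, Stonebridge 4 (total 32).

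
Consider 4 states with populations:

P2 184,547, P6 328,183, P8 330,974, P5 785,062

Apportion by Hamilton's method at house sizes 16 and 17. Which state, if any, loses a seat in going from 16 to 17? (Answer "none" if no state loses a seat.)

At 16 seats: P2 2, P6 3, P8 3, P5 8.
At 17 seats: P2 2, P6 3, P8 4, P5 8.
No state's allocation decreased.

none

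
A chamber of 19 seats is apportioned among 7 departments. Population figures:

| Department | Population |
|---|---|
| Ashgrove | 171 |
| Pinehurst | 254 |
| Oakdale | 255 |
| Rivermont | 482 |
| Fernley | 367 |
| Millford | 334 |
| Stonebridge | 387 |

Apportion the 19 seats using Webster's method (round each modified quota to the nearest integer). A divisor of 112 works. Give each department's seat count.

With modified divisor 112: modified quotas Ashgrove 1.527, Pinehurst 2.268, Oakdale 2.277, Rivermont 4.304, Fernley 3.277, Millford 2.982, Stonebridge 3.455.
Rounding to the nearest integer: Ashgrove 2, Pinehurst 2, Oakdale 2, Rivermont 4, Fernley 3, Millford 3, Stonebridge 3 (total 19).

Ashgrove: 2, Pinehurst: 2, Oakdale: 2, Rivermont: 4, Fernley: 3, Millford: 3, Stonebridge: 3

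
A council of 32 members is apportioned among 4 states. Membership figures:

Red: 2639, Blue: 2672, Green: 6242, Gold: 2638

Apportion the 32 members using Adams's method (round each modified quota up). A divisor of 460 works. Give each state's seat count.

With modified divisor 460: modified quotas Red 5.737, Blue 5.809, Green 13.570, Gold 5.735.
Rounding up: Red 6, Blue 6, Green 14, Gold 6 (total 32).

Red=6, Blue=6, Green=14, Gold=6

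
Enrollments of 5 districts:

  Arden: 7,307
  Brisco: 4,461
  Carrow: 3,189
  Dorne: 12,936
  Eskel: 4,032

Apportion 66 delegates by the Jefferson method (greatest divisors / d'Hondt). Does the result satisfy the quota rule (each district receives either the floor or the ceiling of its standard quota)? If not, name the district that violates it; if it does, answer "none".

Standard quotas: Arden 15.106, Brisco 9.222, Carrow 6.593, Dorne 26.743, Eskel 8.336.
Jefferson allocation: Arden 15, Brisco 9, Carrow 6, Dorne 28, Eskel 8.
Dorne has quota 26.743 (lower 26, upper 27) but receives 28 — outside the quota interval.

Dorne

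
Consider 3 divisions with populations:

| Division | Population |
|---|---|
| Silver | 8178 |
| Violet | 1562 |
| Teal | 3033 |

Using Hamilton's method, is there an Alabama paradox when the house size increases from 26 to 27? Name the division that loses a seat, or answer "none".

none

At 26 seats: Silver 17, Violet 3, Teal 6.
At 27 seats: Silver 17, Violet 3, Teal 7.
No division's allocation decreased.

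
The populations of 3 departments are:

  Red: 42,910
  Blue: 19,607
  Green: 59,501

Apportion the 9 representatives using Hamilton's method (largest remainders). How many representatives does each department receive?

Red 3, Blue 2, Green 4

Total 122018; standard divisor 122018/9 ≈ 13557.556.
Standard quotas: Red 3.1650, Blue 1.4462, Green 4.3888.
Lower quotas: Red 3, Blue 1, Green 4 (sum 8, leaving 1 seat).
Remainders in descending order: Blue 0.4462, Green 0.3888, Red 0.1650.
Largest remainder: Blue receives the extra seat.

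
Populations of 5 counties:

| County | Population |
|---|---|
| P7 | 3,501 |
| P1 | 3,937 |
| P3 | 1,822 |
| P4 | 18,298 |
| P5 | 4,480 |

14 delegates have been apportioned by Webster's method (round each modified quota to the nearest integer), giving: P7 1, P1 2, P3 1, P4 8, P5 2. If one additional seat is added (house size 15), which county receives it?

P7

Priority for the next seat is population ÷ (current seats + 0.5).
Priorities: P7 2334.000, P1 1574.800, P3 1214.667, P4 2152.706, P5 1792.000.
Highest priority: P7.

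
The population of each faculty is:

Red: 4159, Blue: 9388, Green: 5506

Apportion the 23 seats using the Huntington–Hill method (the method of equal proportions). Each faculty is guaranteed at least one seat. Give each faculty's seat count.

Red=5; Blue=11; Green=7

With divisor 833: modified quotas Red 4.993, Blue 11.270, Green 6.610.
Geometric-mean thresholds: Red √(4·5)=4.472, Blue √(11·12)=11.489, Green √(6·7)=6.481.
Each quota rounded against its threshold gives Red 5, Blue 11, Green 7 (total 23).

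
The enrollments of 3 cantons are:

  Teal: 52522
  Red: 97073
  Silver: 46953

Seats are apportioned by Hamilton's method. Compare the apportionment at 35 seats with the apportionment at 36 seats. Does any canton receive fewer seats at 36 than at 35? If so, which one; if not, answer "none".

At 35 seats: Teal 9, Red 17, Silver 9.
At 36 seats: Teal 10, Red 18, Silver 8.
Silver drops from 9 to 8.

Silver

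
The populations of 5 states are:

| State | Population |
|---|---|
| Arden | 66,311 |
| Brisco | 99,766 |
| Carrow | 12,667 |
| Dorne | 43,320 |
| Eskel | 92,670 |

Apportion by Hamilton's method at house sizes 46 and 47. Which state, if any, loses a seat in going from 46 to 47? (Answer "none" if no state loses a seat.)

none

At 46 seats: Arden 10, Brisco 15, Carrow 2, Dorne 6, Eskel 13.
At 47 seats: Arden 10, Brisco 15, Carrow 2, Dorne 6, Eskel 14.
No state's allocation decreased.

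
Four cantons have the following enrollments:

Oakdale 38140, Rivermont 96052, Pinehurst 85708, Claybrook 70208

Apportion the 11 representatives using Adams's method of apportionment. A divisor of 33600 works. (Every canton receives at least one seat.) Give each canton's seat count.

Oakdale=2; Rivermont=3; Pinehurst=3; Claybrook=3

With modified divisor 33600: modified quotas Oakdale 1.135, Rivermont 2.859, Pinehurst 2.551, Claybrook 2.090.
Rounding up: Oakdale 2, Rivermont 3, Pinehurst 3, Claybrook 3 (total 11).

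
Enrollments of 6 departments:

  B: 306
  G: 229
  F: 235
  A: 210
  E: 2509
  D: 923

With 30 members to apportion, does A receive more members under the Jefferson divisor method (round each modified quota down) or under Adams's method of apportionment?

Jefferson: B 2, G 1, F 1, A 1, E 19, D 6.
Adams: B 2, G 2, F 2, A 2, E 16, D 6.
A gets 1 under Jefferson and 2 under Adams.

Adams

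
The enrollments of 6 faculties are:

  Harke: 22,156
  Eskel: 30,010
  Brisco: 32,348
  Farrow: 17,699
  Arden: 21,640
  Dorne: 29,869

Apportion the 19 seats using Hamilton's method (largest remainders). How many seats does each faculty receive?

Harke: 3, Eskel: 4, Brisco: 4, Farrow: 2, Arden: 2, Dorne: 4

Standard divisor: 153722 ÷ 19 ≈ 8090.632.
Standard quotas: Harke 2.7385, Eskel 3.7092, Brisco 3.9982, Farrow 2.1876, Arden 2.6747, Dorne 3.6918.
Lower quotas: Harke 2, Eskel 3, Brisco 3, Farrow 2, Arden 2, Dorne 3 (sum 15, leaving 4 seats).
Remainders in descending order: Brisco 0.9982, Harke 0.7385, Eskel 0.7092, Dorne 0.6918, Arden 0.6747, Farrow 0.1876.
The surplus seats go to Brisco, Harke, Eskel, Dorne.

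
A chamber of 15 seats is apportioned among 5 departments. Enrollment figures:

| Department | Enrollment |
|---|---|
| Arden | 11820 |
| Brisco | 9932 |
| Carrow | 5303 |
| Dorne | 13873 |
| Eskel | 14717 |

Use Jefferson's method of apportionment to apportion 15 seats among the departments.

Standard divisor 55645/15 ≈ 3709.667; standard quotas: Arden 3.186, Brisco 2.677, Carrow 1.430, Dorne 3.740, Eskel 3.967.
Rounding down gives 3, 2, 1, 3, 3 = 12 seats, so the divisor must be adjusted.
With modified divisor 3100: modified quotas Arden 3.813, Brisco 3.204, Carrow 1.711, Dorne 4.475, Eskel 4.747.
Rounding down: Arden 3, Brisco 3, Carrow 1, Dorne 4, Eskel 4 (total 15).

Arden 3, Brisco 3, Carrow 1, Dorne 4, Eskel 4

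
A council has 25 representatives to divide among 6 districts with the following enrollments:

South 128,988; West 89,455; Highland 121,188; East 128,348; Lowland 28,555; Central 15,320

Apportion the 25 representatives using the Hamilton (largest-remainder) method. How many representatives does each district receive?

South 6, West 4, Highland 6, East 6, Lowland 2, Central 1

The standard divisor is 511854/25 ≈ 20474.16.
Standard quotas: South 6.3000, West 4.3692, Highland 5.9191, East 6.2688, Lowland 1.3947, Central 0.7483.
Lower quotas: South 6, West 4, Highland 5, East 6, Lowland 1, Central 0 (sum 22, leaving 3 seats).
Remainders in descending order: Highland 0.9191, Central 0.7483, Lowland 0.3947, West 0.3692, South 0.3000, East 0.2688.
Largest remainders: Highland, Central, Lowland receive the extra seats.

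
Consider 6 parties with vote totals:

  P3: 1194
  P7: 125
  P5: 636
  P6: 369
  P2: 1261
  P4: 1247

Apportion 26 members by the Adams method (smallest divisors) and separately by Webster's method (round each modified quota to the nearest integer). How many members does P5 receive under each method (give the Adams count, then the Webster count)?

Adams: P3 6, P7 1, P5 4, P6 2, P2 7, P4 6.
Webster: P3 6, P7 1, P5 3, P6 2, P2 7, P4 7.
P5 gets 4 under Adams and 3 under Webster.

4 and 3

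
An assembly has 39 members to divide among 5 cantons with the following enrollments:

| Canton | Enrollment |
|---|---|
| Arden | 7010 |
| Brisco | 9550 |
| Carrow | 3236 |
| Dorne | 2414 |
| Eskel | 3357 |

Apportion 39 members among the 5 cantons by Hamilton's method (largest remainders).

Standard divisor: 25567 ÷ 39 ≈ 655.564.
Standard quotas: Arden 10.6931, Brisco 14.5676, Carrow 4.9362, Dorne 3.6823, Eskel 5.1208.
Lower quotas: Arden 10, Brisco 14, Carrow 4, Dorne 3, Eskel 5 (sum 36, leaving 3 seats).
Remainders in descending order: Carrow 0.9362, Arden 0.6931, Dorne 0.6823, Brisco 0.5676, Eskel 0.1208.
Largest remainders: Carrow, Arden, Dorne receive the extra seats.

Arden 11; Brisco 14; Carrow 5; Dorne 4; Eskel 5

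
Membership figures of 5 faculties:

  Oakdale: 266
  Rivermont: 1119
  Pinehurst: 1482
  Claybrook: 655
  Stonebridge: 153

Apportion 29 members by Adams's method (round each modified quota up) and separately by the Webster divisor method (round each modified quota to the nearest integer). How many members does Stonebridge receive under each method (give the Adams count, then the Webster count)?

Adams: Oakdale 2, Rivermont 9, Pinehurst 11, Claybrook 5, Stonebridge 2.
Webster: Oakdale 2, Rivermont 9, Pinehurst 12, Claybrook 5, Stonebridge 1.
Stonebridge gets 2 under Adams and 1 under Webster.

2 and 1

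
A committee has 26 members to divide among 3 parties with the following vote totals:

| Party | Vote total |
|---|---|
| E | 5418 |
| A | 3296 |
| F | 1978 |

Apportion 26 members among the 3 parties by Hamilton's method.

E=13, A=8, F=5

The standard divisor is 10692/26 ≈ 411.231.
Standard quotas: E 13.1751, A 8.0150, F 4.8100.
Lower quotas: E 13, A 8, F 4 (sum 25, leaving 1 seat).
Remainders in descending order: F 0.8100, E 0.1751, A 0.0150.
The surplus seat goes to F.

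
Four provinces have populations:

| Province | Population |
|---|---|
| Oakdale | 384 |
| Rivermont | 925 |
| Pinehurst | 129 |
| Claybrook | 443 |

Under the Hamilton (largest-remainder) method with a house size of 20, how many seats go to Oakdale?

Standard divisor: 1881 ÷ 20 ≈ 94.05.
Standard quotas: Oakdale 4.083, Rivermont 9.835, Pinehurst 1.372, Claybrook 4.710.
Lower quotas: Oakdale 4, Rivermont 9, Pinehurst 1, Claybrook 4 (sum 18, leaving 2 seats).
Remainders in descending order: Rivermont 0.835, Claybrook 0.710, Pinehurst 0.372, Oakdale 0.083.
Largest remainders: Rivermont, Claybrook receive the extra seats.
Oakdale receives 4.

4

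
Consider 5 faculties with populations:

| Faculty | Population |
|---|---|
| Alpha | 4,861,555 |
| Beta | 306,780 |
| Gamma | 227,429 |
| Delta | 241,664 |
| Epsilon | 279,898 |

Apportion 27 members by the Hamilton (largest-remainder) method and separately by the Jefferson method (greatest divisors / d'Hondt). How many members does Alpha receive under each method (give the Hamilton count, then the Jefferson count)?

22 and 23

Hamilton: Alpha 22, Beta 2, Gamma 1, Delta 1, Epsilon 1.
Jefferson: Alpha 23, Beta 1, Gamma 1, Delta 1, Epsilon 1.
Alpha gets 22 under Hamilton and 23 under Jefferson.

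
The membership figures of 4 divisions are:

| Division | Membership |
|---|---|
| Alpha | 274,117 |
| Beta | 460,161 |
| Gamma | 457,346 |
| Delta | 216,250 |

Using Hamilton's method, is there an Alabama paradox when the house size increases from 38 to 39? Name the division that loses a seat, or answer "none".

none

At 38 seats: Alpha 7, Beta 13, Gamma 12, Delta 6.
At 39 seats: Alpha 7, Beta 13, Gamma 13, Delta 6.
No division's allocation decreased.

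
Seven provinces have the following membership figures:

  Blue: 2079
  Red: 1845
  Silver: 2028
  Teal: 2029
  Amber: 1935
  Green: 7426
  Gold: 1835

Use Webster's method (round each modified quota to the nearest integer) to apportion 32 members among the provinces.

Standard divisor 19177/32 ≈ 599.281; standard quotas: Blue 3.469, Red 3.079, Silver 3.384, Teal 3.386, Amber 3.229, Green 12.392, Gold 3.062.
Rounding to the nearest integer gives 3, 3, 3, 3, 3, 12, 3 = 30 seats, so the divisor must be adjusted.
With modified divisor 590: modified quotas Blue 3.524, Red 3.127, Silver 3.437, Teal 3.439, Amber 3.280, Green 12.586, Gold 3.110.
Rounding to the nearest integer: Blue 4, Red 3, Silver 3, Teal 3, Amber 3, Green 13, Gold 3 (total 32).

Blue 4; Red 3; Silver 3; Teal 3; Amber 3; Green 13; Gold 3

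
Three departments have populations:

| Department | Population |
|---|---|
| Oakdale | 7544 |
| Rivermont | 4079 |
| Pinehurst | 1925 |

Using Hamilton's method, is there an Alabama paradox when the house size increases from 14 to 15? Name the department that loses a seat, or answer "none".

none

At 14 seats: Oakdale 8, Rivermont 4, Pinehurst 2.
At 15 seats: Oakdale 8, Rivermont 5, Pinehurst 2.
No department's allocation decreased.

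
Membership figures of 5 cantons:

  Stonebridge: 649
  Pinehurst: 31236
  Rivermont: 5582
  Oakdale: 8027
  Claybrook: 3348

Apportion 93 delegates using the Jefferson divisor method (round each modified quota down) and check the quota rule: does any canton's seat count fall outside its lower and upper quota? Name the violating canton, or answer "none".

Standard quotas: Stonebridge 1.236, Pinehurst 59.476, Rivermont 10.629, Oakdale 15.284, Claybrook 6.375.
Jefferson allocation: Stonebridge 1, Pinehurst 61, Rivermont 10, Oakdale 15, Claybrook 6.
Pinehurst has quota 59.476 (lower 59, upper 60) but receives 61 — outside the quota interval.

Pinehurst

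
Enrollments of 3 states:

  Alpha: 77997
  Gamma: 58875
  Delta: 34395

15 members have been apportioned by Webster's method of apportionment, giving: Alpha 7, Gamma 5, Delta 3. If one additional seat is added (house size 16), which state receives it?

Priority for the next seat is population ÷ (current seats + 0.5).
Priorities: Alpha 10399.600, Gamma 10704.545, Delta 9827.143.
Highest priority: Gamma.

Gamma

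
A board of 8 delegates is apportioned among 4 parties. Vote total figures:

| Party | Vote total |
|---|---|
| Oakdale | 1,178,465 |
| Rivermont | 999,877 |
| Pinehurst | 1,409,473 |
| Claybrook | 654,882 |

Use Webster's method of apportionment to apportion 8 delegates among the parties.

Oakdale: 2, Rivermont: 2, Pinehurst: 3, Claybrook: 1

Standard divisor 4242697/8 ≈ 530337.125; standard quotas: Oakdale 2.222, Rivermont 1.885, Pinehurst 2.658, Claybrook 1.235.
Rounding to the nearest integer gives Oakdale 2, Rivermont 2, Pinehurst 3, Claybrook 1 — total 8, matching the house size, so no adjustment is needed.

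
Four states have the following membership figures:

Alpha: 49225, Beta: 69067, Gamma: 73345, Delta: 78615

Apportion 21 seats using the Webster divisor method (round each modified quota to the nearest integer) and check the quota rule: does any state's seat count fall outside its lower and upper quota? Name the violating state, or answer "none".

none

Standard quotas: Alpha 3.825, Beta 5.367, Gamma 5.699, Delta 6.109.
Webster allocation: Alpha 4, Beta 5, Gamma 6, Delta 6.
Every allocation lies between the lower and upper quota.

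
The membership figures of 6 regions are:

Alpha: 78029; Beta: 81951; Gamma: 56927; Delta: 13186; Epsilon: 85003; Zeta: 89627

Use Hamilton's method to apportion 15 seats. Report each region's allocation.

Alpha: 3; Beta: 3; Gamma: 2; Delta: 1; Epsilon: 3; Zeta: 3

Total 404723; standard divisor 404723/15 ≈ 26981.533.
Standard quotas: Alpha 2.8919, Beta 3.0373, Gamma 2.1099, Delta 0.4887, Epsilon 3.1504, Zeta 3.3218.
Lower quotas: Alpha 2, Beta 3, Gamma 2, Delta 0, Epsilon 3, Zeta 3 (sum 13, leaving 2 seats).
Remainders in descending order: Alpha 0.8919, Delta 0.4887, Zeta 0.3218, Epsilon 0.1504, Gamma 0.1099, Beta 0.0373.
Largest remainders: Alpha, Delta receive the extra seats.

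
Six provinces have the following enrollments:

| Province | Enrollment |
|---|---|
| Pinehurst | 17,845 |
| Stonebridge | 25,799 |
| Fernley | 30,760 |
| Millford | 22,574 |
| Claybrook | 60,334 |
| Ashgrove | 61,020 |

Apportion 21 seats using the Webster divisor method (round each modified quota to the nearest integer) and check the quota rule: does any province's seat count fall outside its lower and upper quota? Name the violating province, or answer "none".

Standard quotas: Pinehurst 1.716, Stonebridge 2.481, Fernley 2.959, Millford 2.171, Claybrook 5.803, Ashgrove 5.869.
Webster allocation: Pinehurst 2, Stonebridge 2, Fernley 3, Millford 2, Claybrook 6, Ashgrove 6.
Every allocation lies between the lower and upper quota.

none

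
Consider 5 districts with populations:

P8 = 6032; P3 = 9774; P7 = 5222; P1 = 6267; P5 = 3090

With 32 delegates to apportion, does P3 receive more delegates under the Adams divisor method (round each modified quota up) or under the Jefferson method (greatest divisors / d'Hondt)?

Adams: P8 6, P3 10, P7 6, P1 7, P5 3.
Jefferson: P8 6, P3 11, P7 5, P1 7, P5 3.
P3 gets 10 under Adams and 11 under Jefferson.

Jefferson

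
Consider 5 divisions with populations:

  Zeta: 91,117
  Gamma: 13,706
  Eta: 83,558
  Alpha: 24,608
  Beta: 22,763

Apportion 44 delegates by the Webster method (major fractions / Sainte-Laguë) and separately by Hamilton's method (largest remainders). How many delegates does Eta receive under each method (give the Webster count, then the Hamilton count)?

15 and 16

Webster: Zeta 17, Gamma 3, Eta 15, Alpha 5, Beta 4.
Hamilton: Zeta 17, Gamma 2, Eta 16, Alpha 5, Beta 4.
Eta gets 15 under Webster and 16 under Hamilton.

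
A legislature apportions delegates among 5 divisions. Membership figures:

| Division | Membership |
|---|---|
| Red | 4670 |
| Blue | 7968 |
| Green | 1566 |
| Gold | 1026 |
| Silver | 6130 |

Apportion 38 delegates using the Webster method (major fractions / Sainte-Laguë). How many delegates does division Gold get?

Standard divisor 21360/38 ≈ 562.105; standard quotas: Red 8.308, Blue 14.175, Green 2.786, Gold 1.825, Silver 10.905.
Rounding to the nearest integer gives Red 8, Blue 14, Green 3, Gold 2, Silver 11 — total 38, matching the house size, so no adjustment is needed.
Gold receives 2.

2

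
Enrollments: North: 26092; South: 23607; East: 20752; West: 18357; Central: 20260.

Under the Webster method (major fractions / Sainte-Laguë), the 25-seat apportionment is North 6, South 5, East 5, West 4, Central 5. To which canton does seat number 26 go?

Priority for the next seat is population ÷ (current seats + 0.5).
Priorities: North 4014.154, South 4292.182, East 3773.091, West 4079.333, Central 3683.636.
Highest priority: South.

South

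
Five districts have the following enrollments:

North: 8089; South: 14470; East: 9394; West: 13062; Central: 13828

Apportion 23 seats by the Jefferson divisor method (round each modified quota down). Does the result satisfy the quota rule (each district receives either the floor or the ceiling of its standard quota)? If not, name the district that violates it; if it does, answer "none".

none

Standard quotas: North 3.162, South 5.656, East 3.672, West 5.106, Central 5.405.
Jefferson allocation: North 3, South 6, East 4, West 5, Central 5.
Every allocation lies between the lower and upper quota.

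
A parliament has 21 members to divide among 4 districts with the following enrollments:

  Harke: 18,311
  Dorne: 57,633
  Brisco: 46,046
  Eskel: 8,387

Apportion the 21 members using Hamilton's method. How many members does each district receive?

Standard divisor: 130377 ÷ 21 ≈ 6208.429.
Standard quotas: Harke 2.9494, Dorne 9.2830, Brisco 7.4167, Eskel 1.3509.
Lower quotas: Harke 2, Dorne 9, Brisco 7, Eskel 1 (sum 19, leaving 2 seats).
Remainders in descending order: Harke 0.9494, Brisco 0.4167, Eskel 0.3509, Dorne 0.2830.
The surplus seats go to Harke, Brisco.

Harke=3, Dorne=9, Brisco=8, Eskel=1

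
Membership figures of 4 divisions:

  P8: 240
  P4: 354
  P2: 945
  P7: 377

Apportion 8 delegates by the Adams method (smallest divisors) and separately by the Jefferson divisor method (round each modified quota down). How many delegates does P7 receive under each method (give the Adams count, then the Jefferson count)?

2 and 1

Adams: P8 1, P4 2, P2 3, P7 2.
Jefferson: P8 1, P4 1, P2 5, P7 1.
P7 gets 2 under Adams and 1 under Jefferson.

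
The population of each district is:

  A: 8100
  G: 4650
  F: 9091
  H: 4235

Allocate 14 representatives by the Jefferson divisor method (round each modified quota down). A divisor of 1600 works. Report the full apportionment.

A 5, G 2, F 5, H 2

With modified divisor 1600: modified quotas A 5.062, G 2.906, F 5.682, H 2.647.
Rounding down: A 5, G 2, F 5, H 2 (total 14).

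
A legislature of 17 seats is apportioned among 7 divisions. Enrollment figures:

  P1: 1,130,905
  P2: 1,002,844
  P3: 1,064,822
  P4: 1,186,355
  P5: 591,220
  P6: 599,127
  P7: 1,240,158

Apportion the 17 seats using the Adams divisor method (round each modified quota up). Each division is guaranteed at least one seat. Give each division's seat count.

P1 3, P2 2, P3 2, P4 3, P5 2, P6 2, P7 3

Standard divisor 6815431/17 ≈ 400907.706; standard quotas: P1 2.821, P2 2.501, P3 2.656, P4 2.959, P5 1.475, P6 1.494, P7 3.093.
Rounding up gives 3, 3, 3, 3, 2, 2, 4 = 20 seats, so the divisor must be adjusted.
With modified divisor 548900: modified quotas P1 2.060, P2 1.827, P3 1.940, P4 2.161, P5 1.077, P6 1.092, P7 2.259.
Rounding up: P1 3, P2 2, P3 2, P4 3, P5 2, P6 2, P7 3 (total 17).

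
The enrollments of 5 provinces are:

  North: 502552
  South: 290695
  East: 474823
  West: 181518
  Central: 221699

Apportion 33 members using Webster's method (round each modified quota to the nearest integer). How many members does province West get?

Standard divisor 1671287/33 ≈ 50645.061; standard quotas: North 9.923, South 5.740, East 9.376, West 3.584, Central 4.378.
Rounding to the nearest integer gives North 10, South 6, East 9, West 4, Central 4 — total 33, matching the house size, so no adjustment is needed.
West receives 4.

4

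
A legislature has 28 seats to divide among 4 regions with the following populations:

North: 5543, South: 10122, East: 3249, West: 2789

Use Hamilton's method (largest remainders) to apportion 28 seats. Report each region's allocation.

North=7, South=13, East=4, West=4

The standard divisor is 21703/28 ≈ 775.107.
Standard quotas: North 7.1513, South 13.0588, East 4.1917, West 3.5982.
Lower quotas: North 7, South 13, East 4, West 3 (sum 27, leaving 1 seat).
Remainders in descending order: West 0.5982, East 0.1917, North 0.1513, South 0.0588.
Largest remainder: West receives the extra seat.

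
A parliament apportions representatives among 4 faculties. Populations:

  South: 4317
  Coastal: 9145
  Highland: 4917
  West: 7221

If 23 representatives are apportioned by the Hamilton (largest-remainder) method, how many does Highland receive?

Standard divisor: 25600 ÷ 23 ≈ 1113.043.
Standard quotas: South 3.8786, Coastal 8.2162, Highland 4.4176, West 6.4876.
Lower quotas: South 3, Coastal 8, Highland 4, West 6 (sum 21, leaving 2 seats).
Remainders in descending order: South 0.8786, West 0.4876, Highland 0.4176, Coastal 0.2162.
Largest remainders: South, West receive the extra seats.
Highland receives 4.

4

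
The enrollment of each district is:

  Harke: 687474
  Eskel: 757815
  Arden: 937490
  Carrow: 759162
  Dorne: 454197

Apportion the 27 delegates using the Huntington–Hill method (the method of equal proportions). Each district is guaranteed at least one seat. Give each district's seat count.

With divisor 134736: modified quotas Harke 5.102, Eskel 5.624, Arden 6.958, Carrow 5.634, Dorne 3.371.
Geometric-mean thresholds: Harke √(5·6)=5.477, Eskel √(5·6)=5.477, Arden √(6·7)=6.481, Carrow √(5·6)=5.477, Dorne √(3·4)=3.464.
Each quota rounded against its threshold gives Harke 5, Eskel 6, Arden 7, Carrow 6, Dorne 3 (total 27).

Harke 5, Eskel 6, Arden 7, Carrow 6, Dorne 3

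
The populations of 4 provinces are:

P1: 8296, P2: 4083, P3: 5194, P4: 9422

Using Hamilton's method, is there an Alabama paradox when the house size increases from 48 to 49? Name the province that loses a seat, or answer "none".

none

At 48 seats: P1 15, P2 7, P3 9, P4 17.
At 49 seats: P1 15, P2 7, P3 10, P4 17.
No province's allocation decreased.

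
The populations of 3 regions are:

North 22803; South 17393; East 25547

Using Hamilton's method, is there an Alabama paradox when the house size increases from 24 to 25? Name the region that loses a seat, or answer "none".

At 24 seats: North 8, South 7, East 9.
At 25 seats: North 9, South 6, East 10.
South drops from 7 to 6.

South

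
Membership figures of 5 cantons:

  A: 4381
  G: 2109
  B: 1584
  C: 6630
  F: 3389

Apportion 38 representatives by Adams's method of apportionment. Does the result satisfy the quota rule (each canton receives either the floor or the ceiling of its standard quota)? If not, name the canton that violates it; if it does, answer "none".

none

Standard quotas: A 9.201, G 4.429, B 3.327, C 13.925, F 7.118.
Adams allocation: A 9, G 5, B 4, C 13, F 7.
Every allocation lies between the lower and upper quota.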